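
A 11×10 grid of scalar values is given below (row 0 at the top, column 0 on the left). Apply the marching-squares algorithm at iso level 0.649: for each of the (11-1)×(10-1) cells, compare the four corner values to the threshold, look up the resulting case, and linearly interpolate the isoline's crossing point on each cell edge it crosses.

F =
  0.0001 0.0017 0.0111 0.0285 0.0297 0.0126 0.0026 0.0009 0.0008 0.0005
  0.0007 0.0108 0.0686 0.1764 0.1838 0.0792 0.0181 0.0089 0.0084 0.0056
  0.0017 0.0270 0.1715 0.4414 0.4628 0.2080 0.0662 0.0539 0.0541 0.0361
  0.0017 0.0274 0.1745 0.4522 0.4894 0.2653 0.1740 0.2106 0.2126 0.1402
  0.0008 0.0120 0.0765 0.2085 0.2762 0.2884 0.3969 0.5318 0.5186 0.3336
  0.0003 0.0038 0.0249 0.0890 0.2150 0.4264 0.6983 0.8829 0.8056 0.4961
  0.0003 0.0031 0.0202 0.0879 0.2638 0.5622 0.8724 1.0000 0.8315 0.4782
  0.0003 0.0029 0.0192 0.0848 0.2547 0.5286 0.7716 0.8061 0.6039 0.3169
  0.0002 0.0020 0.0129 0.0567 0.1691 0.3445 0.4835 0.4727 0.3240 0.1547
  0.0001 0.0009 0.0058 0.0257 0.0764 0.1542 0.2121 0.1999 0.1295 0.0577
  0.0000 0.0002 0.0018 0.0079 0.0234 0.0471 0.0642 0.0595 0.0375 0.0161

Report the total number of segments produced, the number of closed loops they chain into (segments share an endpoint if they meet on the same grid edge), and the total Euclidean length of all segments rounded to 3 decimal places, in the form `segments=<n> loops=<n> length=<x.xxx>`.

segments=12 loops=1 length=10.096

cell (4,5): code 0100 → (4.836,6.000)–(5.000,5.819)
cell (4,6): code 1100 → (4.334,7.000)–(4.836,6.000)
cell (4,7): code 1100 → (4.454,8.000)–(4.334,7.000)
cell (4,8): code 1000 → (5.000,8.506)–(4.454,8.000)
cell (5,5): code 0110 → (5.000,5.819)–(6.000,5.280)
cell (5,8): code 1001 → (6.000,8.517)–(5.000,8.506)
cell (6,5): code 0110 → (6.000,5.280)–(7.000,5.495)
cell (6,7): code 1011 → (7.000,7.777)–(6.802,8.000)
cell (6,8): code 0001 → (6.802,8.000)–(6.000,8.517)
cell (7,5): code 0010 → (7.000,5.495)–(7.426,6.000)
cell (7,6): code 0011 → (7.426,6.000)–(7.471,7.000)
cell (7,7): code 0001 → (7.471,7.000)–(7.000,7.777)
total: 12 segments, chained into 1 closed loop(s), length Σ = 10.095700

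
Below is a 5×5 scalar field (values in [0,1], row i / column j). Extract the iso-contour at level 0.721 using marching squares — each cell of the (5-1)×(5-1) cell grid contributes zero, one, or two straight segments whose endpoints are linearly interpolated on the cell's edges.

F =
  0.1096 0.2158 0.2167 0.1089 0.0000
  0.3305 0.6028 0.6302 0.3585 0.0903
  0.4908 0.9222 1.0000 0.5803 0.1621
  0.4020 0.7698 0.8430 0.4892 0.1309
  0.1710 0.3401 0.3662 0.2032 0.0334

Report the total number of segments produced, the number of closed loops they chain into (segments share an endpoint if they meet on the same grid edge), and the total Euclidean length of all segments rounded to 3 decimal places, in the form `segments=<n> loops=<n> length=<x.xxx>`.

segments=8 loops=1 length=6.515

cell (1,0): code 0100 → (1.370,1.000)–(2.000,0.534)
cell (1,1): code 1100 → (1.246,2.000)–(1.370,1.000)
cell (1,2): code 1000 → (2.000,2.665)–(1.246,2.000)
cell (2,0): code 0110 → (2.000,0.534)–(3.000,0.867)
cell (2,2): code 1001 → (3.000,2.345)–(2.000,2.665)
cell (3,0): code 0010 → (3.000,0.867)–(3.114,1.000)
cell (3,1): code 0011 → (3.114,1.000)–(3.256,2.000)
cell (3,2): code 0001 → (3.256,2.000)–(3.000,2.345)
total: 8 segments, chained into 1 closed loop(s), length Σ = 6.515318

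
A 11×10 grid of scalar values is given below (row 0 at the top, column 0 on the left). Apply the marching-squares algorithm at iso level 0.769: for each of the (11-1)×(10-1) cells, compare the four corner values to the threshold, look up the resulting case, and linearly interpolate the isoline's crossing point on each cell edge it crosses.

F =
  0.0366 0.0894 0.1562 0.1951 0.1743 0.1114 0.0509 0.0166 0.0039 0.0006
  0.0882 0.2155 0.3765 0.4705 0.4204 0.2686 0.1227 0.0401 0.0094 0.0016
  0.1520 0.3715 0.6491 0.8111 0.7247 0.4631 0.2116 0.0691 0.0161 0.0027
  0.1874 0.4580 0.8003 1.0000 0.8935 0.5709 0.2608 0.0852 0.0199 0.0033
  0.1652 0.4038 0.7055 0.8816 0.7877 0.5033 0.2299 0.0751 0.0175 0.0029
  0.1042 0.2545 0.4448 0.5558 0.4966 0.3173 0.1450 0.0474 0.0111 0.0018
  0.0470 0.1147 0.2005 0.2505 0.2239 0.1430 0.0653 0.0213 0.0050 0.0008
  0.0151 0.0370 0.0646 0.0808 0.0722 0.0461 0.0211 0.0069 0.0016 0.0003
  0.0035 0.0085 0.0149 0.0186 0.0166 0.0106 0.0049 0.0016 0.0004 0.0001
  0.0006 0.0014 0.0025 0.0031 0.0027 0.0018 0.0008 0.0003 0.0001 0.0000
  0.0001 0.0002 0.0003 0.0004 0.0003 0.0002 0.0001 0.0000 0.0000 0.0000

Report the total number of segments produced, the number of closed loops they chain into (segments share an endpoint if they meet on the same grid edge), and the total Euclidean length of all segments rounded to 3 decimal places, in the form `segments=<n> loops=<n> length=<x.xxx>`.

segments=12 loops=1 length=7.521

cell (1,2): code 0100 → (1.876,3.000)–(2.000,2.740)
cell (1,3): code 1000 → (2.000,3.487)–(1.876,3.000)
cell (2,1): code 0100 → (2.793,2.000)–(3.000,1.909)
cell (2,2): code 1110 → (2.000,2.740)–(2.793,2.000)
cell (2,3): code 1101 → (2.262,4.000)–(2.000,3.487)
cell (2,4): code 1000 → (3.000,4.386)–(2.262,4.000)
cell (3,1): code 0010 → (3.000,1.909)–(3.330,2.000)
cell (3,2): code 0111 → (3.330,2.000)–(4.000,2.361)
cell (3,4): code 1001 → (4.000,4.066)–(3.000,4.386)
cell (4,2): code 0010 → (4.000,2.361)–(4.346,3.000)
cell (4,3): code 0011 → (4.346,3.000)–(4.064,4.000)
cell (4,4): code 0001 → (4.064,4.000)–(4.000,4.066)
total: 12 segments, chained into 1 closed loop(s), length Σ = 7.520839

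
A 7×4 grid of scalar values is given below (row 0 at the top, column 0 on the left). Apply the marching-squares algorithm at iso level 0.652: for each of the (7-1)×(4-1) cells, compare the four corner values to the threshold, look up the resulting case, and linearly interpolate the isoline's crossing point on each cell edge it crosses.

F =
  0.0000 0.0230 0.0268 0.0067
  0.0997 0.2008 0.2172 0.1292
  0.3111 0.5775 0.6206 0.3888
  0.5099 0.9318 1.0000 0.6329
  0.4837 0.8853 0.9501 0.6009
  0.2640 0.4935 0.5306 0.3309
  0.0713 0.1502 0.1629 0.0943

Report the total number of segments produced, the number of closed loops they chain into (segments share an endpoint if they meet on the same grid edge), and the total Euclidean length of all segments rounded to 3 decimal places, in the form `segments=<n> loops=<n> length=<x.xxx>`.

segments=8 loops=1 length=8.315

cell (2,0): code 0100 → (2.210,1.000)–(3.000,0.337)
cell (2,1): code 1100 → (2.083,2.000)–(2.210,1.000)
cell (2,2): code 1000 → (3.000,2.948)–(2.083,2.000)
cell (3,0): code 0110 → (3.000,0.337)–(4.000,0.419)
cell (3,2): code 1001 → (4.000,2.854)–(3.000,2.948)
cell (4,0): code 0010 → (4.000,0.419)–(4.595,1.000)
cell (4,1): code 0011 → (4.595,1.000)–(4.711,2.000)
cell (4,2): code 0001 → (4.711,2.000)–(4.000,2.854)
total: 8 segments, chained into 1 closed loop(s), length Σ = 8.315472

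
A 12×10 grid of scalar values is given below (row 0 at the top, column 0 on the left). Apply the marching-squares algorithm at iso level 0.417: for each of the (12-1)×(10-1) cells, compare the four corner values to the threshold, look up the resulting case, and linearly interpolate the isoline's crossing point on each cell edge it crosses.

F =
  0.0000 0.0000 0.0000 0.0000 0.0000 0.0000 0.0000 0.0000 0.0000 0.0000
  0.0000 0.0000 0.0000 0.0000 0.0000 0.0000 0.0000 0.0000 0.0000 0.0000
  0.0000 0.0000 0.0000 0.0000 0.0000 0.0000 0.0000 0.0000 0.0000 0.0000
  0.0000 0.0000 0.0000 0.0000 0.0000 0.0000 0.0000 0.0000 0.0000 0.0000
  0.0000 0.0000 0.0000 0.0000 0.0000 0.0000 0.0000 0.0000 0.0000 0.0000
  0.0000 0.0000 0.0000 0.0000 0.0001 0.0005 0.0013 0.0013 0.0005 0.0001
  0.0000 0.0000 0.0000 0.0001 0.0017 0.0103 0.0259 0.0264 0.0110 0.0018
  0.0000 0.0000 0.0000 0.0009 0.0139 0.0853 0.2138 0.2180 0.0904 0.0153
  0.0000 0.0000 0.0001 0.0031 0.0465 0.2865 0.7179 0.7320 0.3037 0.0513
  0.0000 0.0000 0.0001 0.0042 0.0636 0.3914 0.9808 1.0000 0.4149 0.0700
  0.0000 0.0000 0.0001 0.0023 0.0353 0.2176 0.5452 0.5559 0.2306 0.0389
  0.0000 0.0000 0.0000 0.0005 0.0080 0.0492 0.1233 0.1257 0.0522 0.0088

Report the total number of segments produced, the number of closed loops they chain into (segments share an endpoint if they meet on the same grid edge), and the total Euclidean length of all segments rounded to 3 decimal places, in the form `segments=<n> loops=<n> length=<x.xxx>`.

segments=10 loops=1 length=9.272

cell (7,5): code 0100 → (7.403,6.000)–(8.000,5.303)
cell (7,6): code 1100 → (7.387,7.000)–(7.403,6.000)
cell (7,7): code 1000 → (8.000,7.735)–(7.387,7.000)
cell (8,5): code 0110 → (8.000,5.303)–(9.000,5.043)
cell (8,7): code 1001 → (9.000,7.996)–(8.000,7.735)
cell (9,5): code 0110 → (9.000,5.043)–(10.000,5.609)
cell (9,7): code 1001 → (10.000,7.427)–(9.000,7.996)
cell (10,5): code 0010 → (10.000,5.609)–(10.304,6.000)
cell (10,6): code 0011 → (10.304,6.000)–(10.323,7.000)
cell (10,7): code 0001 → (10.323,7.000)–(10.000,7.427)
total: 10 segments, chained into 1 closed loop(s), length Σ = 9.272398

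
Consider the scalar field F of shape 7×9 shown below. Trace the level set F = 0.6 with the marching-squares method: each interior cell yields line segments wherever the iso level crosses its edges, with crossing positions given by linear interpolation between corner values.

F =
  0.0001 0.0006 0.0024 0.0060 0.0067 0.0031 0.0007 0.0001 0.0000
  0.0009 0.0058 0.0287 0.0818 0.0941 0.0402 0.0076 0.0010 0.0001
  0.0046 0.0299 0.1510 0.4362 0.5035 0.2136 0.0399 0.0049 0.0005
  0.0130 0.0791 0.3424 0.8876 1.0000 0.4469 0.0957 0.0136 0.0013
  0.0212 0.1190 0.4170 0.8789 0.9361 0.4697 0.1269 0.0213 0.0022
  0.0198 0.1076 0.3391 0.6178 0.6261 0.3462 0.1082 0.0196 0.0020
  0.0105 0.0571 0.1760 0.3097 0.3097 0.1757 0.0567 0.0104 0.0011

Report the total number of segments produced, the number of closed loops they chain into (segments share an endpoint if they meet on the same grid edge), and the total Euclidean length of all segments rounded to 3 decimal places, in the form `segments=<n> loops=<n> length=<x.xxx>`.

segments=10 loops=1 length=8.455

cell (2,2): code 0100 → (2.363,3.000)–(3.000,2.472)
cell (2,3): code 1100 → (2.194,4.000)–(2.363,3.000)
cell (2,4): code 1000 → (3.000,4.723)–(2.194,4.000)
cell (3,2): code 0110 → (3.000,2.472)–(4.000,2.396)
cell (3,4): code 1001 → (4.000,4.721)–(3.000,4.723)
cell (4,2): code 0110 → (4.000,2.396)–(5.000,2.936)
cell (4,4): code 1001 → (5.000,4.093)–(4.000,4.721)
cell (5,2): code 0010 → (5.000,2.936)–(5.058,3.000)
cell (5,3): code 0011 → (5.058,3.000)–(5.082,4.000)
cell (5,4): code 0001 → (5.082,4.000)–(5.000,4.093)
total: 10 segments, chained into 1 closed loop(s), length Σ = 8.454688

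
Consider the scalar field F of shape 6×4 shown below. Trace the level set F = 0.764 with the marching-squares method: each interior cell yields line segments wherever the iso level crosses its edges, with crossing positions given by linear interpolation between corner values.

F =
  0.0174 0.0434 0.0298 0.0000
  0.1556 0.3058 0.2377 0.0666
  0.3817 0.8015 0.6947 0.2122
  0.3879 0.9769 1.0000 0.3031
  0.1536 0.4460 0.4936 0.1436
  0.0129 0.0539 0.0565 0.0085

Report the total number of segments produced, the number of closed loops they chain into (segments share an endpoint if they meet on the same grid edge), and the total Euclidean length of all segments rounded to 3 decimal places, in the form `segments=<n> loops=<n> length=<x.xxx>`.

segments=8 loops=1 length=5.162

cell (1,0): code 0100 → (1.924,1.000)–(2.000,0.911)
cell (1,1): code 1000 → (2.000,1.351)–(1.924,1.000)
cell (2,0): code 0110 → (2.000,0.911)–(3.000,0.639)
cell (2,1): code 1101 → (2.227,2.000)–(2.000,1.351)
cell (2,2): code 1000 → (3.000,2.339)–(2.227,2.000)
cell (3,0): code 0010 → (3.000,0.639)–(3.401,1.000)
cell (3,1): code 0011 → (3.401,1.000)–(3.466,2.000)
cell (3,2): code 0001 → (3.466,2.000)–(3.000,2.339)
total: 8 segments, chained into 1 closed loop(s), length Σ = 5.162041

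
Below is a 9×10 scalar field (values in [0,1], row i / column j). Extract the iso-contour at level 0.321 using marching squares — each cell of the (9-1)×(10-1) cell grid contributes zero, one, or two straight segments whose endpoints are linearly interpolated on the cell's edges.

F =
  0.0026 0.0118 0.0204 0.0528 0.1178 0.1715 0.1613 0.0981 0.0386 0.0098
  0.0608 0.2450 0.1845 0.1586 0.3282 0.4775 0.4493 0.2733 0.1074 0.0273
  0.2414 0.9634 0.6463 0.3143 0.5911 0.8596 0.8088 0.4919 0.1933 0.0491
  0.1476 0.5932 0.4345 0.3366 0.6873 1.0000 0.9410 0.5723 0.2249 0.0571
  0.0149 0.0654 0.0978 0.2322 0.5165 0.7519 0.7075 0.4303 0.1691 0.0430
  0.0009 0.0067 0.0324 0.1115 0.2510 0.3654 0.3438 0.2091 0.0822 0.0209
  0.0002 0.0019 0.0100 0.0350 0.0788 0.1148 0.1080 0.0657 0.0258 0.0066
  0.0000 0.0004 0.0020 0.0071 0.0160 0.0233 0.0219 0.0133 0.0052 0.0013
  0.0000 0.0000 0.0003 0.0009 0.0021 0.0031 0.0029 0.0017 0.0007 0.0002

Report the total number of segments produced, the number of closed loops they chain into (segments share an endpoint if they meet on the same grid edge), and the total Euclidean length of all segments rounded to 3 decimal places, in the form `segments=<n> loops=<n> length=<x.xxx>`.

segments=26 loops=1 length=21.545

cell (0,3): code 0100 → (0.966,4.000)–(1.000,3.958)
cell (0,4): code 1100 → (0.489,5.000)–(0.966,4.000)
cell (0,5): code 1100 → (0.555,6.000)–(0.489,5.000)
cell (0,6): code 1000 → (1.000,6.729)–(0.555,6.000)
cell (1,0): code 0100 → (1.106,1.000)–(2.000,0.110)
cell (1,1): code 1100 → (1.296,2.000)–(1.106,1.000)
cell (1,2): code 1000 → (2.000,2.980)–(1.296,2.000)
cell (1,3): code 0110 → (1.000,3.958)–(2.000,3.024)
cell (1,6): code 1101 → (1.218,7.000)–(1.000,6.729)
cell (1,7): code 1000 → (2.000,7.572)–(1.218,7.000)
cell (2,0): code 0110 → (2.000,0.110)–(3.000,0.389)
cell (2,2): code 1101 → (2.300,3.000)–(2.000,2.980)
cell (2,3): code 1110 → (2.000,3.024)–(2.300,3.000)
cell (2,7): code 1001 → (3.000,7.723)–(2.000,7.572)
cell (3,0): code 0010 → (3.000,0.389)–(3.516,1.000)
cell (3,1): code 0011 → (3.516,1.000)–(3.337,2.000)
cell (3,2): code 0011 → (3.337,2.000)–(3.149,3.000)
cell (3,3): code 0111 → (3.149,3.000)–(4.000,3.312)
cell (3,7): code 1001 → (4.000,7.418)–(3.000,7.723)
cell (4,3): code 0010 → (4.000,3.312)–(4.736,4.000)
cell (4,4): code 0111 → (4.736,4.000)–(5.000,4.612)
cell (4,6): code 1011 → (5.000,6.169)–(4.494,7.000)
cell (4,7): code 0001 → (4.494,7.000)–(4.000,7.418)
cell (5,4): code 0010 → (5.000,4.612)–(5.177,5.000)
cell (5,5): code 0011 → (5.177,5.000)–(5.097,6.000)
cell (5,6): code 0001 → (5.097,6.000)–(5.000,6.169)
total: 26 segments, chained into 1 closed loop(s), length Σ = 21.544946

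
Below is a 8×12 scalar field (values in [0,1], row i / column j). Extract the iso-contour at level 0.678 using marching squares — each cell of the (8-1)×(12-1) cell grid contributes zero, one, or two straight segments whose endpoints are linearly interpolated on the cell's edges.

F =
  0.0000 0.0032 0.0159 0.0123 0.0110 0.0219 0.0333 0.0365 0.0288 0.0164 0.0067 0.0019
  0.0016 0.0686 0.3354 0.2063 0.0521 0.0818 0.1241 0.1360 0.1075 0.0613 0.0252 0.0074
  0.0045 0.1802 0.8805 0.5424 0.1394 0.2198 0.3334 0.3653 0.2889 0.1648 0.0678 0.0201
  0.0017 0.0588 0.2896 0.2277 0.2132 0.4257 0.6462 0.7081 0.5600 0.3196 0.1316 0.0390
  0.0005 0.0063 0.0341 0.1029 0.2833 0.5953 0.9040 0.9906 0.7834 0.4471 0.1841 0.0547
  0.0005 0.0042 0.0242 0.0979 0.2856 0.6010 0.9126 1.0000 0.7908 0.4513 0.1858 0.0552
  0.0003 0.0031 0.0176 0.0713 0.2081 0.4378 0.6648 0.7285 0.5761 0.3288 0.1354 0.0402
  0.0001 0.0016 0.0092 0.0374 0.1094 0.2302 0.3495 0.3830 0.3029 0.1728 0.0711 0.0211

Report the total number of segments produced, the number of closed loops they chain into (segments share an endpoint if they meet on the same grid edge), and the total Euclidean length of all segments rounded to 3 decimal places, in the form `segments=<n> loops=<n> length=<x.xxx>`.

segments=18 loops=2 length=12.256

cell (1,1): code 0100 → (1.629,2.000)–(2.000,1.711)
cell (1,2): code 1000 → (2.000,2.599)–(1.629,2.000)
cell (2,1): code 0010 → (2.000,1.711)–(2.343,2.000)
cell (2,2): code 0001 → (2.343,2.000)–(2.000,2.599)
cell (2,6): code 0100 → (2.912,7.000)–(3.000,6.514)
cell (2,7): code 1000 → (3.000,7.203)–(2.912,7.000)
cell (3,5): code 0100 → (3.123,6.000)–(4.000,5.268)
cell (3,6): code 1110 → (3.000,6.514)–(3.123,6.000)
cell (3,7): code 1101 → (3.528,8.000)–(3.000,7.203)
cell (3,8): code 1000 → (4.000,8.313)–(3.528,8.000)
cell (4,5): code 0110 → (4.000,5.268)–(5.000,5.247)
cell (4,8): code 1001 → (5.000,8.332)–(4.000,8.313)
cell (5,5): code 0010 → (5.000,5.247)–(5.947,6.000)
cell (5,6): code 0111 → (5.947,6.000)–(6.000,6.207)
cell (5,7): code 1011 → (6.000,7.331)–(5.525,8.000)
cell (5,8): code 0001 → (5.525,8.000)–(5.000,8.332)
cell (6,6): code 0010 → (6.000,6.207)–(6.146,7.000)
cell (6,7): code 0001 → (6.146,7.000)–(6.000,7.331)
total: 18 segments, chained into 2 closed loop(s), length Σ = 12.256203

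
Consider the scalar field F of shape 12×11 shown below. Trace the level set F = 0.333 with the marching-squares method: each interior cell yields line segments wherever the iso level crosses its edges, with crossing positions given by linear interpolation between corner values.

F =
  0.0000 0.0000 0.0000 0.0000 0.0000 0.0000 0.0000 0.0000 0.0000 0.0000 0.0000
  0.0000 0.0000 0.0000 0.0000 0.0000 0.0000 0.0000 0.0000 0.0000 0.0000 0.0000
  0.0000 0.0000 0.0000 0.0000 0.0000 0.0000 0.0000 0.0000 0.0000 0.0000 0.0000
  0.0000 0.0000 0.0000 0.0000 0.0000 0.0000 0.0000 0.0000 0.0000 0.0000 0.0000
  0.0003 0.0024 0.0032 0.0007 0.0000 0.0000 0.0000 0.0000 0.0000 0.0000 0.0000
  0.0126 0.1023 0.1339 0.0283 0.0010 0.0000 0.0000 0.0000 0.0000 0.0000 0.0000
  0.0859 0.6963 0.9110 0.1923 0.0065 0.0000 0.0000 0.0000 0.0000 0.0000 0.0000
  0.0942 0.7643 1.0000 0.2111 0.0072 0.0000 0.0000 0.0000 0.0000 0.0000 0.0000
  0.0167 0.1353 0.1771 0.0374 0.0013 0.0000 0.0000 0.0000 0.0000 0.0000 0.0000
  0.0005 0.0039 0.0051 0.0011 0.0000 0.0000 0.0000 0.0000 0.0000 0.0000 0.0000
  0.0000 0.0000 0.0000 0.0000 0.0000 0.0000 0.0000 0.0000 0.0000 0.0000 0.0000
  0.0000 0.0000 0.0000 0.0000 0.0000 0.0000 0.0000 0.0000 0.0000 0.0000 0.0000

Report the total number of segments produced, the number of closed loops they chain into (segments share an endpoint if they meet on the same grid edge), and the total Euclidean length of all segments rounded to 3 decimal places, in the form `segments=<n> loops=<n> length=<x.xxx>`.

cell (5,0): code 0100 → (5.388,1.000)–(6.000,0.405)
cell (5,1): code 1100 → (5.256,2.000)–(5.388,1.000)
cell (5,2): code 1000 → (6.000,2.804)–(5.256,2.000)
cell (6,0): code 0110 → (6.000,0.405)–(7.000,0.356)
cell (6,2): code 1001 → (7.000,2.845)–(6.000,2.804)
cell (7,0): code 0010 → (7.000,0.356)–(7.686,1.000)
cell (7,1): code 0011 → (7.686,1.000)–(7.811,2.000)
cell (7,2): code 0001 → (7.811,2.000)–(7.000,2.845)
total: 8 segments, chained into 1 closed loop(s), length Σ = 8.079047

segments=8 loops=1 length=8.079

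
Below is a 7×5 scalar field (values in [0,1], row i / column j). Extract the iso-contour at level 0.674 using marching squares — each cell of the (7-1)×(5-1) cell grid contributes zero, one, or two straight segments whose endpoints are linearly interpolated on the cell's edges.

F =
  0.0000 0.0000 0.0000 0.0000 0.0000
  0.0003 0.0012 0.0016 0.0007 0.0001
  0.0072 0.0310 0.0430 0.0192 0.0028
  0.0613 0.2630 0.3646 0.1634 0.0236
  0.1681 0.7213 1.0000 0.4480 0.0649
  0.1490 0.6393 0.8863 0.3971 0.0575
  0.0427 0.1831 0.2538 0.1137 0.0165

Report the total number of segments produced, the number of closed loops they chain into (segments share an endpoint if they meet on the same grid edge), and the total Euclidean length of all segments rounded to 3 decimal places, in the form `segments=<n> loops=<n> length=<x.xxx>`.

cell (3,0): code 0100 → (3.897,1.000)–(4.000,0.914)
cell (3,1): code 1100 → (3.487,2.000)–(3.897,1.000)
cell (3,2): code 1000 → (4.000,2.591)–(3.487,2.000)
cell (4,0): code 0010 → (4.000,0.914)–(4.577,1.000)
cell (4,1): code 0111 → (4.577,1.000)–(5.000,1.140)
cell (4,2): code 1001 → (5.000,2.434)–(4.000,2.591)
cell (5,1): code 0010 → (5.000,1.140)–(5.336,2.000)
cell (5,2): code 0001 → (5.336,2.000)–(5.000,2.434)
total: 8 segments, chained into 1 closed loop(s), length Σ = 5.509631

segments=8 loops=1 length=5.510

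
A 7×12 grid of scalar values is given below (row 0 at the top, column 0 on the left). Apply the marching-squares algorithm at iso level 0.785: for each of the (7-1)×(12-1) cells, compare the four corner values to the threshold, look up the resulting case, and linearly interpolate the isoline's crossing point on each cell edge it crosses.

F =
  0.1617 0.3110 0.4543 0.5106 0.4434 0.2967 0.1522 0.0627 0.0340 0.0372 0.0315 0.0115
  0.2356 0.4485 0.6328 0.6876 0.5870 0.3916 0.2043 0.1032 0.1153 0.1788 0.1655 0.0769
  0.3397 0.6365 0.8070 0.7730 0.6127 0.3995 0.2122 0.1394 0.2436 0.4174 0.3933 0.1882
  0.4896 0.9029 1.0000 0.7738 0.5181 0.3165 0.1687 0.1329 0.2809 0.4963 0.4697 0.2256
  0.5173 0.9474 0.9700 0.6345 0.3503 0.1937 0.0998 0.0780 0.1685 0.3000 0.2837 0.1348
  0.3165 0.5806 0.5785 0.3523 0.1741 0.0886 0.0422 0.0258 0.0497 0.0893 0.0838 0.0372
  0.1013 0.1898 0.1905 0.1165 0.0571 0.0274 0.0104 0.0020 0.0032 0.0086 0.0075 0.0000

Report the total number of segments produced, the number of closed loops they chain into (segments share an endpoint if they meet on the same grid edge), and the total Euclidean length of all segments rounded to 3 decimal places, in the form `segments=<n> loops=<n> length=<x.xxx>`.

cell (1,1): code 0100 → (1.874,2.000)–(2.000,1.871)
cell (1,2): code 1000 → (2.000,2.647)–(1.874,2.000)
cell (2,0): code 0100 → (2.557,1.000)–(3.000,0.715)
cell (2,1): code 1110 → (2.000,1.871)–(2.557,1.000)
cell (2,2): code 1001 → (3.000,2.950)–(2.000,2.647)
cell (3,0): code 0110 → (3.000,0.715)–(4.000,0.622)
cell (3,2): code 1001 → (4.000,2.551)–(3.000,2.950)
cell (4,0): code 0010 → (4.000,0.622)–(4.443,1.000)
cell (4,1): code 0011 → (4.443,1.000)–(4.473,2.000)
cell (4,2): code 0001 → (4.473,2.000)–(4.000,2.551)
total: 10 segments, chained into 1 closed loop(s), length Σ = 7.834924

segments=10 loops=1 length=7.835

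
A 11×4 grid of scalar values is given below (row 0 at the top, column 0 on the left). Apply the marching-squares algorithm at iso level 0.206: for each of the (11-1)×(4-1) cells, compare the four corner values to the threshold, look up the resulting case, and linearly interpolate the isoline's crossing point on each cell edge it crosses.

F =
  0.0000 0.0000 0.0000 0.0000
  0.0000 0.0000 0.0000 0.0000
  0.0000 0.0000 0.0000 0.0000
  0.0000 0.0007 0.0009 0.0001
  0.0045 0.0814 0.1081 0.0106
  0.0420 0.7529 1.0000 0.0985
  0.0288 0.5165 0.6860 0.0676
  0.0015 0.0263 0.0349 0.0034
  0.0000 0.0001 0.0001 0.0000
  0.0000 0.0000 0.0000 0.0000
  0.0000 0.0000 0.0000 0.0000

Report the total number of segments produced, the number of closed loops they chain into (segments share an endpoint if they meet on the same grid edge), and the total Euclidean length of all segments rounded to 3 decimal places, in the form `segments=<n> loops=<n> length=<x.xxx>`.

cell (4,0): code 0100 → (4.186,1.000)–(5.000,0.231)
cell (4,1): code 1100 → (4.110,2.000)–(4.186,1.000)
cell (4,2): code 1000 → (5.000,2.881)–(4.110,2.000)
cell (5,0): code 0110 → (5.000,0.231)–(6.000,0.363)
cell (5,2): code 1001 → (6.000,2.776)–(5.000,2.881)
cell (6,0): code 0010 → (6.000,0.363)–(6.633,1.000)
cell (6,1): code 0011 → (6.633,1.000)–(6.737,2.000)
cell (6,2): code 0001 → (6.737,2.000)–(6.000,2.776)
total: 8 segments, chained into 1 closed loop(s), length Σ = 8.363664

segments=8 loops=1 length=8.364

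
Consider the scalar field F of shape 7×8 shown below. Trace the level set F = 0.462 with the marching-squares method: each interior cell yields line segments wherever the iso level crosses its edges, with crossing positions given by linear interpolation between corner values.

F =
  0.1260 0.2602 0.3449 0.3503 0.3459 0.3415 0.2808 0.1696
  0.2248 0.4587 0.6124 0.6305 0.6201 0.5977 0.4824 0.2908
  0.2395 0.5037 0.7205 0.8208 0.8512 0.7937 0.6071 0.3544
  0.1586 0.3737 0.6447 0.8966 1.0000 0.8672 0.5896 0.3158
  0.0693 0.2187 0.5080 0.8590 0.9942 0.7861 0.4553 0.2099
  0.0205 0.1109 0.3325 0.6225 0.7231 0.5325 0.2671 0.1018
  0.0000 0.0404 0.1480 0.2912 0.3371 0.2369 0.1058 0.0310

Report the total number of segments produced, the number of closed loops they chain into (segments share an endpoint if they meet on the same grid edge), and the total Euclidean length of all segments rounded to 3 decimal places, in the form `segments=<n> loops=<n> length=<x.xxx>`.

cell (0,1): code 0100 → (0.438,2.000)–(1.000,1.021)
cell (0,2): code 1100 → (0.399,3.000)–(0.438,2.000)
cell (0,3): code 1100 → (0.423,4.000)–(0.399,3.000)
cell (0,4): code 1100 → (0.470,5.000)–(0.423,4.000)
cell (0,5): code 1100 → (0.899,6.000)–(0.470,5.000)
cell (0,6): code 1000 → (1.000,6.106)–(0.899,6.000)
cell (1,0): code 0100 → (1.073,1.000)–(2.000,0.842)
cell (1,1): code 1110 → (1.000,1.021)–(1.073,1.000)
cell (1,6): code 1001 → (2.000,6.574)–(1.000,6.106)
cell (2,0): code 0010 → (2.000,0.842)–(2.321,1.000)
cell (2,1): code 0111 → (2.321,1.000)–(3.000,1.326)
cell (2,6): code 1001 → (3.000,6.466)–(2.000,6.574)
cell (3,1): code 0110 → (3.000,1.326)–(4.000,1.841)
cell (3,5): code 1011 → (4.000,5.980)–(3.950,6.000)
cell (3,6): code 0001 → (3.950,6.000)–(3.000,6.466)
cell (4,1): code 0010 → (4.000,1.841)–(4.262,2.000)
cell (4,2): code 0111 → (4.262,2.000)–(5.000,2.447)
cell (4,5): code 1001 → (5.000,5.266)–(4.000,5.980)
cell (5,2): code 0010 → (5.000,2.447)–(5.484,3.000)
cell (5,3): code 0011 → (5.484,3.000)–(5.676,4.000)
cell (5,4): code 0011 → (5.676,4.000)–(5.238,5.000)
cell (5,5): code 0001 → (5.238,5.000)–(5.000,5.266)
total: 22 segments, chained into 1 closed loop(s), length Σ = 17.439937

segments=22 loops=1 length=17.440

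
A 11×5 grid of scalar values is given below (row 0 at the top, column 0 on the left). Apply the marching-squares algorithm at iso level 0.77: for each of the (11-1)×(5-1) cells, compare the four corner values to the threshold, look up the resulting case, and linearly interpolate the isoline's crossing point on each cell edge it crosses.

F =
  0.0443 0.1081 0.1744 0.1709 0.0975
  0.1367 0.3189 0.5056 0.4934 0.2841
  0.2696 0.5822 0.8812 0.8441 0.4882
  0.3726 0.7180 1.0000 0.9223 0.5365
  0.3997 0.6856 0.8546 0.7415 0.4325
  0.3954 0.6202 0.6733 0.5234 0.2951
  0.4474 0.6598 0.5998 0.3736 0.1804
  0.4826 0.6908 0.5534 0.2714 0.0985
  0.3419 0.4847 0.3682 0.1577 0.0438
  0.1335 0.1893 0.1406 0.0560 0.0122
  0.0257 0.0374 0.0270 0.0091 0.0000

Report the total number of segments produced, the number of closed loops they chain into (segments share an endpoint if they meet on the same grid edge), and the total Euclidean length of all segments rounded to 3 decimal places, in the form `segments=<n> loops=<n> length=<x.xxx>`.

cell (1,1): code 0100 → (1.704,2.000)–(2.000,1.628)
cell (1,2): code 1100 → (1.789,3.000)–(1.704,2.000)
cell (1,3): code 1000 → (2.000,3.208)–(1.789,3.000)
cell (2,1): code 0110 → (2.000,1.628)–(3.000,1.184)
cell (2,3): code 1001 → (3.000,3.395)–(2.000,3.208)
cell (3,1): code 0110 → (3.000,1.184)–(4.000,1.499)
cell (3,2): code 1011 → (4.000,2.748)–(3.842,3.000)
cell (3,3): code 0001 → (3.842,3.000)–(3.000,3.395)
cell (4,1): code 0010 → (4.000,1.499)–(4.467,2.000)
cell (4,2): code 0001 → (4.467,2.000)–(4.000,2.748)
total: 10 segments, chained into 1 closed loop(s), length Σ = 7.728779

segments=10 loops=1 length=7.729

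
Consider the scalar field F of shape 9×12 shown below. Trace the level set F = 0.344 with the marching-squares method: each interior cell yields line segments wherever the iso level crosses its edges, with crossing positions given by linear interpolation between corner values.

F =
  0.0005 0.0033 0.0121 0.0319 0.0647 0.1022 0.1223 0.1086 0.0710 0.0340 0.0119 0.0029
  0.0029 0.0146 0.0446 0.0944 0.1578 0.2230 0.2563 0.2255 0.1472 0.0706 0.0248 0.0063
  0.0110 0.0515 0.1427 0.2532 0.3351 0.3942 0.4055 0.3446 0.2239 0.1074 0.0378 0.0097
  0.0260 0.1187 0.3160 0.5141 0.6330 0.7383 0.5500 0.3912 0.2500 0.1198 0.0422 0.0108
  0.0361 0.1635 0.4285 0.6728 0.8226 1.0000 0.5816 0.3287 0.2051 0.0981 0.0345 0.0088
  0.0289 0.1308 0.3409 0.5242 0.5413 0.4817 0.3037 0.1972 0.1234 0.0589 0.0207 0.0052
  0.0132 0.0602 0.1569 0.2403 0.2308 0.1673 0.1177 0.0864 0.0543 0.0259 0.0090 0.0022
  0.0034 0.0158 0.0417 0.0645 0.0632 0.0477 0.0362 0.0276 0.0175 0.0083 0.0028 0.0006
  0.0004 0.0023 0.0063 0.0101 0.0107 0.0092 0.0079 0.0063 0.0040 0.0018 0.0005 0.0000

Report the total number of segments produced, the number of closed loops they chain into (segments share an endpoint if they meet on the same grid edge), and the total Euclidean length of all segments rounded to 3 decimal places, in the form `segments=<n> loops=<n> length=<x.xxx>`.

segments=20 loops=1 length=15.179

cell (1,4): code 0100 → (1.707,5.000)–(2.000,4.151)
cell (1,5): code 1100 → (1.588,6.000)–(1.707,5.000)
cell (1,6): code 1100 → (1.995,7.000)–(1.588,6.000)
cell (1,7): code 1000 → (2.000,7.005)–(1.995,7.000)
cell (2,2): code 0100 → (2.348,3.000)–(3.000,2.141)
cell (2,3): code 1100 → (2.030,4.000)–(2.348,3.000)
cell (2,4): code 1110 → (2.000,4.151)–(2.030,4.000)
cell (2,7): code 1001 → (3.000,7.334)–(2.000,7.005)
cell (3,1): code 0100 → (3.249,2.000)–(4.000,1.681)
cell (3,2): code 1110 → (3.000,2.141)–(3.249,2.000)
cell (3,6): code 1011 → (4.000,6.940)–(3.755,7.000)
cell (3,7): code 0001 → (3.755,7.000)–(3.000,7.334)
cell (4,1): code 0010 → (4.000,1.681)–(4.965,2.000)
cell (4,2): code 0111 → (4.965,2.000)–(5.000,2.017)
cell (4,5): code 1011 → (5.000,5.774)–(4.855,6.000)
cell (4,6): code 0001 → (4.855,6.000)–(4.000,6.940)
cell (5,2): code 0010 → (5.000,2.017)–(5.635,3.000)
cell (5,3): code 0011 → (5.635,3.000)–(5.635,4.000)
cell (5,4): code 0011 → (5.635,4.000)–(5.438,5.000)
cell (5,5): code 0001 → (5.438,5.000)–(5.000,5.774)
total: 20 segments, chained into 1 closed loop(s), length Σ = 15.179372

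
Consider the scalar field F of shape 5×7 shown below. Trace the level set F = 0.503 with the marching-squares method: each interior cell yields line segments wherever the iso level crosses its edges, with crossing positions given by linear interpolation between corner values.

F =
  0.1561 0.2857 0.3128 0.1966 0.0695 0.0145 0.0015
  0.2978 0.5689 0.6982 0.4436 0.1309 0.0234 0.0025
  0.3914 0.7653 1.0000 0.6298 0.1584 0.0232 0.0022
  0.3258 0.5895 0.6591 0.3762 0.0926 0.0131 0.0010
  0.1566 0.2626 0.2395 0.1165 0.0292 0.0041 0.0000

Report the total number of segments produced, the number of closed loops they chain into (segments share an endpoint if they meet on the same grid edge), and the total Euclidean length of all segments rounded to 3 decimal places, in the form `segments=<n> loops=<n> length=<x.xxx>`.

segments=12 loops=1 length=8.919

cell (0,0): code 0100 → (0.767,1.000)–(1.000,0.757)
cell (0,1): code 1100 → (0.494,2.000)–(0.767,1.000)
cell (0,2): code 1000 → (1.000,2.767)–(0.494,2.000)
cell (1,0): code 0110 → (1.000,0.757)–(2.000,0.298)
cell (1,2): code 1101 → (1.319,3.000)–(1.000,2.767)
cell (1,3): code 1000 → (2.000,3.269)–(1.319,3.000)
cell (2,0): code 0110 → (2.000,0.298)–(3.000,0.672)
cell (2,2): code 1011 → (3.000,2.552)–(2.500,3.000)
cell (2,3): code 0001 → (2.500,3.000)–(2.000,3.269)
cell (3,0): code 0010 → (3.000,0.672)–(3.265,1.000)
cell (3,1): code 0011 → (3.265,1.000)–(3.372,2.000)
cell (3,2): code 0001 → (3.372,2.000)–(3.000,2.552)
total: 12 segments, chained into 1 closed loop(s), length Σ = 8.919086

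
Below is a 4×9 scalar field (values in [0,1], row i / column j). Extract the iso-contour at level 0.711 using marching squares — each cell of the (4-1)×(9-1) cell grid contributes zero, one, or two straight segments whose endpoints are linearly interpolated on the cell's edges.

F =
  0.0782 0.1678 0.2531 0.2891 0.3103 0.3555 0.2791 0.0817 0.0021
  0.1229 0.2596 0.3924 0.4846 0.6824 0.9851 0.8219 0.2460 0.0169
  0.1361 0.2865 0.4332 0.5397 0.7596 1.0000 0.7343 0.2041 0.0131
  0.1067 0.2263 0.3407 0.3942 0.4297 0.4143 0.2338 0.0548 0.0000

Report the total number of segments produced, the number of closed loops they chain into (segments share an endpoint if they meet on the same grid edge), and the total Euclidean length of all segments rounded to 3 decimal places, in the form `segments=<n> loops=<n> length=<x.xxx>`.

segments=10 loops=1 length=6.855

cell (0,4): code 0100 → (0.565,5.000)–(1.000,4.094)
cell (0,5): code 1100 → (0.796,6.000)–(0.565,5.000)
cell (0,6): code 1000 → (1.000,6.193)–(0.796,6.000)
cell (1,3): code 0100 → (1.370,4.000)–(2.000,3.779)
cell (1,4): code 1110 → (1.000,4.094)–(1.370,4.000)
cell (1,6): code 1001 → (2.000,6.044)–(1.000,6.193)
cell (2,3): code 0010 → (2.000,3.779)–(2.147,4.000)
cell (2,4): code 0011 → (2.147,4.000)–(2.493,5.000)
cell (2,5): code 0011 → (2.493,5.000)–(2.047,6.000)
cell (2,6): code 0001 → (2.047,6.000)–(2.000,6.044)
total: 10 segments, chained into 1 closed loop(s), length Σ = 6.855485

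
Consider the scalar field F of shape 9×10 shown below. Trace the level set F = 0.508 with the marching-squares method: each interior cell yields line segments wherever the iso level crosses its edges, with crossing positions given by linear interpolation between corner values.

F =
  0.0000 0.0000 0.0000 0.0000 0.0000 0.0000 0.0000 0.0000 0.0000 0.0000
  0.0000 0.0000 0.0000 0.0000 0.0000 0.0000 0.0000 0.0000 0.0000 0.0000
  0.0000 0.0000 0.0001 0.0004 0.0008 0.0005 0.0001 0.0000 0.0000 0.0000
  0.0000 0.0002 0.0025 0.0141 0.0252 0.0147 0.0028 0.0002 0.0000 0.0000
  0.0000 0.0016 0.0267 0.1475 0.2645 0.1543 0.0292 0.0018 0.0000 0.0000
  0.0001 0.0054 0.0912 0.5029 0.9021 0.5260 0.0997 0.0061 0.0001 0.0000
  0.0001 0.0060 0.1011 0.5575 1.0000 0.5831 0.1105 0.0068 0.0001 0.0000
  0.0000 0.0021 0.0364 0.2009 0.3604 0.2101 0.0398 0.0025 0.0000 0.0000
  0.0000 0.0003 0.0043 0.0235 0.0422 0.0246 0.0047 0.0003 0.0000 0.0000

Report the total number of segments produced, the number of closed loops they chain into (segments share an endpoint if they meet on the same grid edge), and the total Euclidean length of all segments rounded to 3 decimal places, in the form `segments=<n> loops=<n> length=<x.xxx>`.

segments=10 loops=1 length=7.159

cell (4,3): code 0100 → (4.382,4.000)–(5.000,3.013)
cell (4,4): code 1100 → (4.952,5.000)–(4.382,4.000)
cell (4,5): code 1000 → (5.000,5.042)–(4.952,5.000)
cell (5,2): code 0100 → (5.093,3.000)–(6.000,2.892)
cell (5,3): code 1110 → (5.000,3.013)–(5.093,3.000)
cell (5,5): code 1001 → (6.000,5.159)–(5.000,5.042)
cell (6,2): code 0010 → (6.000,2.892)–(6.139,3.000)
cell (6,3): code 0011 → (6.139,3.000)–(6.769,4.000)
cell (6,4): code 0011 → (6.769,4.000)–(6.201,5.000)
cell (6,5): code 0001 → (6.201,5.000)–(6.000,5.159)
total: 10 segments, chained into 1 closed loop(s), length Σ = 7.158787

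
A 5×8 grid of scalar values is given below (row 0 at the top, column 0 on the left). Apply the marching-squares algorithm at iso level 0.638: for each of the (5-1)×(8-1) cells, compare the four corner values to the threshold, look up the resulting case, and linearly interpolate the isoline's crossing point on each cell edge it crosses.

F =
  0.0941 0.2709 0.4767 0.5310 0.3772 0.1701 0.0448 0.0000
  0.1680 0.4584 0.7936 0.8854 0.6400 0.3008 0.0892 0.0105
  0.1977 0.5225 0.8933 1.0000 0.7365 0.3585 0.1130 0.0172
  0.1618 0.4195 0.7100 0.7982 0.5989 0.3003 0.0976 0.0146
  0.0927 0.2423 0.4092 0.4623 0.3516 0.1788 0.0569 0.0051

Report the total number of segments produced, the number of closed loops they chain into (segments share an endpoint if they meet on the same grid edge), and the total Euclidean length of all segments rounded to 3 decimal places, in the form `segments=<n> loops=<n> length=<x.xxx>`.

segments=12 loops=1 length=9.485

cell (0,1): code 0100 → (0.509,2.000)–(1.000,1.536)
cell (0,2): code 1100 → (0.302,3.000)–(0.509,2.000)
cell (0,3): code 1100 → (0.992,4.000)–(0.302,3.000)
cell (0,4): code 1000 → (1.000,4.006)–(0.992,4.000)
cell (1,1): code 0110 → (1.000,1.536)–(2.000,1.311)
cell (1,4): code 1001 → (2.000,4.261)–(1.000,4.006)
cell (2,1): code 0110 → (2.000,1.311)–(3.000,1.752)
cell (2,3): code 1011 → (3.000,3.804)–(2.716,4.000)
cell (2,4): code 0001 → (2.716,4.000)–(2.000,4.261)
cell (3,1): code 0010 → (3.000,1.752)–(3.239,2.000)
cell (3,2): code 0011 → (3.239,2.000)–(3.477,3.000)
cell (3,3): code 0001 → (3.477,3.000)–(3.000,3.804)
total: 12 segments, chained into 1 closed loop(s), length Σ = 9.485463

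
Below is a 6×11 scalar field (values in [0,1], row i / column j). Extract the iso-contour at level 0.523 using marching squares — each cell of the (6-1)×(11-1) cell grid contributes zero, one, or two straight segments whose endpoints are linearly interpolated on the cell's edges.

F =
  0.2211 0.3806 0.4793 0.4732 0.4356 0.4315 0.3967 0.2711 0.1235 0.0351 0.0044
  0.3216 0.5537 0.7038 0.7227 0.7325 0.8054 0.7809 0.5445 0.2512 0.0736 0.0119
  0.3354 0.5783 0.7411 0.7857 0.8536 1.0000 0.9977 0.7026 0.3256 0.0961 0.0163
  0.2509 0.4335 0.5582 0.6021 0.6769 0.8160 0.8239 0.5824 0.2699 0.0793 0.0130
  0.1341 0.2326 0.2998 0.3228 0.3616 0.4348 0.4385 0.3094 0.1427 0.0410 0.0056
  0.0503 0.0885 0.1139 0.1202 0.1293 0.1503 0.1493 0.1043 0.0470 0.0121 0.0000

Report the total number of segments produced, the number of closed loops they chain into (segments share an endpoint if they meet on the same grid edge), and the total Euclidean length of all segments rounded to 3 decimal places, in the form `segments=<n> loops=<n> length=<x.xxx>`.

segments=20 loops=1 length=17.016

cell (0,0): code 0100 → (0.823,1.000)–(1.000,0.868)
cell (0,1): code 1100 → (0.195,2.000)–(0.823,1.000)
cell (0,2): code 1100 → (0.200,3.000)–(0.195,2.000)
cell (0,3): code 1100 → (0.294,4.000)–(0.200,3.000)
cell (0,4): code 1100 → (0.245,5.000)–(0.294,4.000)
cell (0,5): code 1100 → (0.329,6.000)–(0.245,5.000)
cell (0,6): code 1100 → (0.921,7.000)–(0.329,6.000)
cell (0,7): code 1000 → (1.000,7.073)–(0.921,7.000)
cell (1,0): code 0110 → (1.000,0.868)–(2.000,0.772)
cell (1,7): code 1001 → (2.000,7.476)–(1.000,7.073)
cell (2,0): code 0010 → (2.000,0.772)–(2.382,1.000)
cell (2,1): code 0111 → (2.382,1.000)–(3.000,1.718)
cell (2,7): code 1001 → (3.000,7.190)–(2.000,7.476)
cell (3,1): code 0010 → (3.000,1.718)–(3.136,2.000)
cell (3,2): code 0011 → (3.136,2.000)–(3.283,3.000)
cell (3,3): code 0011 → (3.283,3.000)–(3.488,4.000)
cell (3,4): code 0011 → (3.488,4.000)–(3.769,5.000)
cell (3,5): code 0011 → (3.769,5.000)–(3.781,6.000)
cell (3,6): code 0011 → (3.781,6.000)–(3.218,7.000)
cell (3,7): code 0001 → (3.218,7.000)–(3.000,7.190)
total: 20 segments, chained into 1 closed loop(s), length Σ = 17.016172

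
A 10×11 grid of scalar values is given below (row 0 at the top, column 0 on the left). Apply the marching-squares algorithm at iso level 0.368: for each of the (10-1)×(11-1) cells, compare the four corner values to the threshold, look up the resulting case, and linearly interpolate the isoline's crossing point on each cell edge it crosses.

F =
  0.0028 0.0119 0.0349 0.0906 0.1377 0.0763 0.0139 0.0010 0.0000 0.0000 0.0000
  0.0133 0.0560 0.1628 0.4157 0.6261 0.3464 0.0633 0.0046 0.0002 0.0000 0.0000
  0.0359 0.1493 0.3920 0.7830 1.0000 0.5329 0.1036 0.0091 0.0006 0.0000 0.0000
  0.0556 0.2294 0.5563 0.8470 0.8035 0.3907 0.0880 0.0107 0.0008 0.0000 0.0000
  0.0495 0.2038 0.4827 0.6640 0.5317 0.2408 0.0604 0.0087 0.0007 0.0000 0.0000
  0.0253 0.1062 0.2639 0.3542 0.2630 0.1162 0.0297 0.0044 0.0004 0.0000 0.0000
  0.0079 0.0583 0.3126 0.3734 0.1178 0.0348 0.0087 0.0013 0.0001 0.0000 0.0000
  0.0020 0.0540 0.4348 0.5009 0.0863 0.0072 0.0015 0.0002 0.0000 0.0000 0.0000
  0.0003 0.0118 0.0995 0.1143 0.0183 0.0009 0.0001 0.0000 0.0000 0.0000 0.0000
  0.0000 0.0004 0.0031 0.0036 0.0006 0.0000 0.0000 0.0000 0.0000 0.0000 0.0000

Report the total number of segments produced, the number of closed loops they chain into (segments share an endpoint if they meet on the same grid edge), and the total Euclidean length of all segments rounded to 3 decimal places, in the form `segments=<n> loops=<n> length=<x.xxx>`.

cell (0,2): code 0100 → (0.853,3.000)–(1.000,2.811)
cell (0,3): code 1100 → (0.472,4.000)–(0.853,3.000)
cell (0,4): code 1000 → (1.000,4.923)–(0.472,4.000)
cell (1,1): code 0100 → (1.895,2.000)–(2.000,1.901)
cell (1,2): code 1110 → (1.000,2.811)–(1.895,2.000)
cell (1,4): code 1101 → (1.116,5.000)–(1.000,4.923)
cell (1,5): code 1000 → (2.000,5.384)–(1.116,5.000)
cell (2,1): code 0110 → (2.000,1.901)–(3.000,1.424)
cell (2,5): code 1001 → (3.000,5.075)–(2.000,5.384)
cell (3,1): code 0110 → (3.000,1.424)–(4.000,1.589)
cell (3,4): code 1011 → (4.000,4.563)–(3.151,5.000)
cell (3,5): code 0001 → (3.151,5.000)–(3.000,5.075)
cell (4,1): code 0010 → (4.000,1.589)–(4.524,2.000)
cell (4,2): code 0011 → (4.524,2.000)–(4.955,3.000)
cell (4,3): code 0011 → (4.955,3.000)–(4.609,4.000)
cell (4,4): code 0001 → (4.609,4.000)–(4.000,4.563)
cell (5,2): code 0100 → (5.719,3.000)–(6.000,2.911)
cell (5,3): code 1000 → (6.000,3.021)–(5.719,3.000)
cell (6,1): code 0100 → (6.453,2.000)–(7.000,1.825)
cell (6,2): code 1110 → (6.000,2.911)–(6.453,2.000)
cell (6,3): code 1001 → (7.000,3.321)–(6.000,3.021)
cell (7,1): code 0010 → (7.000,1.825)–(7.199,2.000)
cell (7,2): code 0011 → (7.199,2.000)–(7.344,3.000)
cell (7,3): code 0001 → (7.344,3.000)–(7.000,3.321)
total: 24 segments, chained into 2 closed loop(s), length Σ = 17.721443

segments=24 loops=2 length=17.721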